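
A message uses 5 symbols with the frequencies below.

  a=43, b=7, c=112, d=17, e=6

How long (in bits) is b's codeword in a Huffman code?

Build the tree from the bottom:
combine e(6), b(7) → 13
combine 13, d(17) → 30
combine 30, a(43) → 73
combine 73, c(112) → 185
b's leaf is at depth 4, giving a 4-bit codeword.

4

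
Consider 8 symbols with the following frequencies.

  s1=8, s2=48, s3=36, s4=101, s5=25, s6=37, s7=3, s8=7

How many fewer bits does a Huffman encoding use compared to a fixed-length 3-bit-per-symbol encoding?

131

Fixed-length: 3 bits × 265 symbols = 795 bits.
Huffman merges:
merge s7(3) and s8(7): 10
merge s1(8) and 10: 18
merge 18 and s5(25): 43
merge s3(36) and s6(37): 73
merge 43 and s2(48): 91
merge 73 and 91: 164
merge s4(101) and 164: 265
Huffman total = 10 + 18 + 43 + 73 + 91 + 164 + 265 = 664 bits.
Saving = 795 − 664 = 131 bits.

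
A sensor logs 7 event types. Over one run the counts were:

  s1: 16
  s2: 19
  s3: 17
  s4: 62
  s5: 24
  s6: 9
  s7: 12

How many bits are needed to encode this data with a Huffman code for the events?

407

Build the Huffman tree bottom-up:
s6(9) + s7(12) → 21
s1(16) + s3(17) → 33
s2(19) + 21 → 40
s5(24) + 33 → 57
40 + 57 → 97
s4(62) + 97 → 159
Total encoded bits = sum of merged weights = 21 + 33 + 40 + 57 + 97 + 159 = 407.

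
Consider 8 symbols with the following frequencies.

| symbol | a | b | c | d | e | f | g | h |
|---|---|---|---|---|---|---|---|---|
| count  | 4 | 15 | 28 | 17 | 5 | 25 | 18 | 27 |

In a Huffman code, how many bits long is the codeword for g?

Huffman merges, smallest pair first:
a(4) + e(5) → 9
9 + b(15) → 24
d(17) + g(18) → 35
24 + f(25) → 49
h(27) + c(28) → 55
35 + 49 → 84
55 + 84 → 139
g's leaf is at depth 3, giving a 3-bit codeword.

3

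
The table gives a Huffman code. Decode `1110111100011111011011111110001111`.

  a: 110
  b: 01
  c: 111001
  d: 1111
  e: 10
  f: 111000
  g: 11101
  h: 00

Read left to right; each codeword is recognised as soon as it completes (prefix code):
  11101→g | 111000→f | 1111→d | 10→e | 110→a | 1111→d | 111000→f | 1111→d
Decoded message: gfdeadfd

gfdeadfd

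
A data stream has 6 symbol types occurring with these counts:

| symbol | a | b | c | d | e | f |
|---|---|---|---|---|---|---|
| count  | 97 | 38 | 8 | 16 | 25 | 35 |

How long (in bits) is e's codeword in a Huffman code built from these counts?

Huffman merges, smallest pair first:
combine c(8), d(16) → 24
combine 24, e(25) → 49
combine f(35), b(38) → 73
combine 49, 73 → 122
combine a(97), 122 → 219
The subtree containing e is merged 3 times, so code length = 3.

3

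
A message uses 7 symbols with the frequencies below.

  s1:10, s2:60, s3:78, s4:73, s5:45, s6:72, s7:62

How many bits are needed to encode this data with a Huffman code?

1104

Greedily combine the two least-frequent nodes:
s1(10) + s5(45) → 55
55 + s2(60) → 115
s7(62) + s6(72) → 134
s4(73) + s3(78) → 151
115 + 134 → 249
151 + 249 → 400
Each symbol's bit-cost is frequency × depth; summing gives 1104 bits (equivalently 55 + 115 + 134 + 151 + 249 + 400).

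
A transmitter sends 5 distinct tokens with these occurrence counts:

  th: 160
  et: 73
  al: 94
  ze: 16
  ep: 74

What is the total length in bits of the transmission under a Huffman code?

923

Merge the two smallest weights repeatedly:
combine ze(16), et(73) → 89
combine ep(74), 89 → 163
combine al(94), th(160) → 254
combine 163, 254 → 417
Each symbol's bit-cost is frequency × depth; summing gives 923 bits (equivalently 89 + 163 + 254 + 417).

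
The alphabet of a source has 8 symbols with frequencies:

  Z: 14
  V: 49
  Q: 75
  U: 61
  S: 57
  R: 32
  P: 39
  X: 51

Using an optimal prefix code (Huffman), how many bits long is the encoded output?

1105

Merge the two smallest weights repeatedly:
combine Z(14), R(32) → 46
combine P(39), 46 → 85
combine V(49), X(51) → 100
combine S(57), U(61) → 118
combine Q(75), 85 → 160
combine 100, 118 → 218
combine 160, 218 → 378
Total encoded bits = sum of merged weights = 46 + 85 + 100 + 118 + 160 + 218 + 378 = 1105.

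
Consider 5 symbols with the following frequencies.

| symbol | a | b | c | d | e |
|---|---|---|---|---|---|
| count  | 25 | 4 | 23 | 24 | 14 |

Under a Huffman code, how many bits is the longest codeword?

Merge the two lowest-weight nodes at each step:
combine b(4), e(14) → 18
combine 18, c(23) → 41
combine d(24), a(25) → 49
combine 41, 49 → 90
The rarest symbols sit at the bottom; the longest codeword is 3 bits.

3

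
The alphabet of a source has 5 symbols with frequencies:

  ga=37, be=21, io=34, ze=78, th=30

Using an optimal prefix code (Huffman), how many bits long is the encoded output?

Greedily combine the two least-frequent nodes:
merge be(21) and th(30): 51
merge io(34) and ga(37): 71
merge 51 and 71: 122
merge ze(78) and 122: 200
The encoded length is the sum of every internal node's weight: 51 + 71 + 122 + 200 = 444 bits.

444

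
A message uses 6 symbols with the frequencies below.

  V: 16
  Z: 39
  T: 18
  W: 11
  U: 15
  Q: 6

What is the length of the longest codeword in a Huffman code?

Merge the two lowest-weight nodes at each step:
merge Q(6) and W(11): 17
merge U(15) and V(16): 31
merge 17 and T(18): 35
merge 31 and 35: 66
merge Z(39) and 66: 105
The first pair merged (Q, W) ends up deepest, at depth 4.

4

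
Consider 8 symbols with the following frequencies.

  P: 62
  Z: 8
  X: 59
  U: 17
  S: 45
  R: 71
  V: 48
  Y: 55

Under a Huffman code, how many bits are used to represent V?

Huffman merges, smallest pair first:
merge Z(8) and U(17): 25
merge 25 and S(45): 70
merge V(48) and Y(55): 103
merge X(59) and P(62): 121
merge 70 and R(71): 141
merge 103 and 121: 224
merge 141 and 224: 365
V sits 3 levels below the root, so its codeword is 3 bits.

3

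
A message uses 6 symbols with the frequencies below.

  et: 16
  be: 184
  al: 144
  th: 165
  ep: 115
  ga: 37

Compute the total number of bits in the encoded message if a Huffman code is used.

Merge the two smallest weights repeatedly:
et(16) + ga(37) → 53
53 + ep(115) → 168
al(144) + th(165) → 309
168 + be(184) → 352
309 + 352 → 661
The encoded length is the sum of every internal node's weight: 53 + 168 + 309 + 352 + 661 = 1543 bits.

1543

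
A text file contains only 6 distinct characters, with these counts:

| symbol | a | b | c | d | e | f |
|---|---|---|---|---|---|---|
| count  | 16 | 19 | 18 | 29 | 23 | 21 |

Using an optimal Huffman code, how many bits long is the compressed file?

Greedily combine the two least-frequent nodes:
a(16) + c(18) → 34
b(19) + f(21) → 40
e(23) + d(29) → 52
34 + 40 → 74
52 + 74 → 126
The encoded length is the sum of every internal node's weight: 34 + 40 + 52 + 74 + 126 = 326 bits.

326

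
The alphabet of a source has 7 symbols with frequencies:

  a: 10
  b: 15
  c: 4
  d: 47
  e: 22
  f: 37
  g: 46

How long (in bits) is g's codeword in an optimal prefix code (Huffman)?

Repeatedly merge the two smallest:
c(4) + a(10) → 14
14 + b(15) → 29
e(22) + 29 → 51
f(37) + g(46) → 83
d(47) + 51 → 98
83 + 98 → 181
The subtree containing g is merged 2 times, so code length = 2.

2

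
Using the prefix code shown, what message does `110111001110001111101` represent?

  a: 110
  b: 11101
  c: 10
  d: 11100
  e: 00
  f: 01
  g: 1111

addfgf

Read left to right; each codeword is recognised as soon as it completes (prefix code):
  110→a | 11100→d | 11100→d | 01→f | 1111→g | 01→f
Decoded message: addfgf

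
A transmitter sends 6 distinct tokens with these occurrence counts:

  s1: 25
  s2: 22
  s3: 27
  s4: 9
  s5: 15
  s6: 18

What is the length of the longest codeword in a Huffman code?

3

Merge the two lowest-weight nodes at each step:
combine s4(9), s5(15) → 24
combine s6(18), s2(22) → 40
combine 24, s1(25) → 49
combine s3(27), 40 → 67
combine 49, 67 → 116
The rarest symbols sit at the bottom; the longest codeword is 3 bits.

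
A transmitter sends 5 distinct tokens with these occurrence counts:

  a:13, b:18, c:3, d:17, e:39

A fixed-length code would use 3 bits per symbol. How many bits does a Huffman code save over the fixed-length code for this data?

80

Fixed-length: 3 bits × 90 symbols = 270 bits.
Huffman merges:
c(3) + a(13) → 16
16 + d(17) → 33
b(18) + 33 → 51
e(39) + 51 → 90
Huffman total = 16 + 33 + 51 + 90 = 190 bits.
Saving = 270 − 190 = 80 bits.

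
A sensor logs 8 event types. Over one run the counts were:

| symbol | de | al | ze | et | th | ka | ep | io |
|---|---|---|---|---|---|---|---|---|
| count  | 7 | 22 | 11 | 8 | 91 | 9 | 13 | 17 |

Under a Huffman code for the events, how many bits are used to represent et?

Build the tree from the bottom:
merge de(7) and et(8): 15
merge ka(9) and ze(11): 20
merge ep(13) and 15: 28
merge io(17) and 20: 37
merge al(22) and 28: 50
merge 37 and 50: 87
merge 87 and th(91): 178
et sits 5 levels below the root, so its codeword is 5 bits.

5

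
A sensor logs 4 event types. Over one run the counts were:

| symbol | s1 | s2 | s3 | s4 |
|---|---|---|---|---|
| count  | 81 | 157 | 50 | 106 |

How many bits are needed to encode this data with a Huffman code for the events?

762

Merge the two smallest weights repeatedly:
merge s3(50) and s1(81): 131
merge s4(106) and 131: 237
merge s2(157) and 237: 394
Each symbol's bit-cost is frequency × depth; summing gives 762 bits (equivalently 131 + 237 + 394).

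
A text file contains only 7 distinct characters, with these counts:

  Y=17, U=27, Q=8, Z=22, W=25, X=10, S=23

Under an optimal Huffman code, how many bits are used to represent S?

3

Huffman merges, smallest pair first:
merge Q(8) and X(10): 18
merge Y(17) and 18: 35
merge Z(22) and S(23): 45
merge W(25) and U(27): 52
merge 35 and 45: 80
merge 52 and 80: 132
The subtree containing S is merged 3 times, so code length = 3.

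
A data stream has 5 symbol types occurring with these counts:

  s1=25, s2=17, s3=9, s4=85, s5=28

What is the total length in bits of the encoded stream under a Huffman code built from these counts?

Build the Huffman tree bottom-up:
s3(9) + s2(17) → 26
s1(25) + 26 → 51
s5(28) + 51 → 79
79 + s4(85) → 164
Total encoded bits = sum of merged weights = 26 + 51 + 79 + 164 = 320.

320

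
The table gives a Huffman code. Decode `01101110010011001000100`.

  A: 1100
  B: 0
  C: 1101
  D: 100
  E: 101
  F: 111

Read left to right; each codeword is recognised as soon as it completes (prefix code):
  0→B | 1101→C | 1100→A | 100→D | 1100→A | 100→D | 0→B | 100→D
Decoded message: BCADADBD

BCADADBD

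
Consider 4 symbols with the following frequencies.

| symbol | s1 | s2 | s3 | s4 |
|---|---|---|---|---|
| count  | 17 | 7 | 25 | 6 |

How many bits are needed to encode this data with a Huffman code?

Build the Huffman tree bottom-up:
merge s4(6) and s2(7): 13
merge 13 and s1(17): 30
merge s3(25) and 30: 55
The encoded length is the sum of every internal node's weight: 13 + 30 + 55 = 98 bits.

98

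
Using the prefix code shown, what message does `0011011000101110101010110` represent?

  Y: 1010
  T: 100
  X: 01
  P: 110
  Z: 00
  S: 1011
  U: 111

Read left to right; each codeword is recognised as soon as it completes (prefix code):
  00→Z | 110→P | 110→P | 00→Z | 1011→S | 1010→Y | 1010→Y | 110→P
Decoded message: ZPPZSYYP

ZPPZSYYP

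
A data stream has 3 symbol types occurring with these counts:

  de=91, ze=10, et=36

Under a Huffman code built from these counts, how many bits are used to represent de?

Build the tree from the bottom:
merge ze(10) and et(36): 46
merge 46 and de(91): 137
de sits one level below the root: a 1-bit codeword.

1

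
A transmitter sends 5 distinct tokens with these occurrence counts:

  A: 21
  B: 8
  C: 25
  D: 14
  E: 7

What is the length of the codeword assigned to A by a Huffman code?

2

Repeatedly merge the two smallest:
merge E(7) and B(8): 15
merge D(14) and 15: 29
merge A(21) and C(25): 46
merge 29 and 46: 75
A sits 2 levels below the root, so its codeword is 2 bits.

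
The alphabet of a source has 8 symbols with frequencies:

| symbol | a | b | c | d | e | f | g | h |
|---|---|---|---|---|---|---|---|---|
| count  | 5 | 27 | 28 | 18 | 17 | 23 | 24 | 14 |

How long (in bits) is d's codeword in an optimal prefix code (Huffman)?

3

Huffman merges, smallest pair first:
merge a(5) and h(14): 19
merge e(17) and d(18): 35
merge 19 and f(23): 42
merge g(24) and b(27): 51
merge c(28) and 35: 63
merge 42 and 51: 93
merge 63 and 93: 156
d sits 3 levels below the root, so its codeword is 3 bits.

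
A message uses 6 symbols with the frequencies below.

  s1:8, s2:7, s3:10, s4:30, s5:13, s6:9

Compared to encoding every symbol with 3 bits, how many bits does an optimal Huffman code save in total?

45

Fixed-length: 3 bits × 77 symbols = 231 bits.
Huffman merges:
merge s2(7) and s1(8): 15
merge s6(9) and s3(10): 19
merge s5(13) and 15: 28
merge 19 and 28: 47
merge s4(30) and 47: 77
Huffman total = 15 + 19 + 28 + 47 + 77 = 186 bits.
Saving = 231 − 186 = 45 bits.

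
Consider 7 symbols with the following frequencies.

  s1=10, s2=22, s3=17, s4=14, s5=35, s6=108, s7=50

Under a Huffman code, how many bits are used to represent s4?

Build the tree from the bottom:
merge s1(10) and s4(14): 24
merge s3(17) and s2(22): 39
merge 24 and s5(35): 59
merge 39 and s7(50): 89
merge 59 and 89: 148
merge s6(108) and 148: 256
s4 sits 4 levels below the root, so its codeword is 4 bits.

4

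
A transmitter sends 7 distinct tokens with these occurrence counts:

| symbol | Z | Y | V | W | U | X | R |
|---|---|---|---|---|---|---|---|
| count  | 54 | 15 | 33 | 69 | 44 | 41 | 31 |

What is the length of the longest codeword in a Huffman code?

4

Merge the two lowest-weight nodes at each step:
Y(15) + R(31) → 46
V(33) + X(41) → 74
U(44) + 46 → 90
Z(54) + W(69) → 123
74 + 90 → 164
123 + 164 → 287
Maximum depth reached is 4.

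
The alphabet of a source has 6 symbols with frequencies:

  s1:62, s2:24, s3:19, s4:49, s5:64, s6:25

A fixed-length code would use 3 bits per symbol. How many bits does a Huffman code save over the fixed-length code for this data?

132

Fixed-length: 3 bits × 243 symbols = 729 bits.
Huffman merges:
s3(19) + s2(24) → 43
s6(25) + 43 → 68
s4(49) + s1(62) → 111
s5(64) + 68 → 132
111 + 132 → 243
Huffman total = 43 + 68 + 111 + 132 + 243 = 597 bits.
Saving = 729 − 597 = 132 bits.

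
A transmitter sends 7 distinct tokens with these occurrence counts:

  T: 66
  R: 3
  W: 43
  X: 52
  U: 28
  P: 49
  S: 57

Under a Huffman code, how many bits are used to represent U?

4

Build the tree from the bottom:
combine R(3), U(28) → 31
combine 31, W(43) → 74
combine P(49), X(52) → 101
combine S(57), T(66) → 123
combine 74, 101 → 175
combine 123, 175 → 298
U's leaf is at depth 4, giving a 4-bit codeword.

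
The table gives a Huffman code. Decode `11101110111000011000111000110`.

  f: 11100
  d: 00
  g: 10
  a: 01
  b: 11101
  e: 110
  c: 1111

Read left to right; each codeword is recognised as soon as it completes (prefix code):
  11101→b | 110→e | 11100→f | 00→d | 110→e | 00→d | 11100→f | 01→a | 10→g
Decoded message: befdedfag

befdedfag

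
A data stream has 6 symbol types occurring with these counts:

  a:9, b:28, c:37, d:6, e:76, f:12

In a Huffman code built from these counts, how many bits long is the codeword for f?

Build the tree from the bottom:
merge d(6) and a(9): 15
merge f(12) and 15: 27
merge 27 and b(28): 55
merge c(37) and 55: 92
merge e(76) and 92: 168
f sits 4 levels below the root, so its codeword is 4 bits.

4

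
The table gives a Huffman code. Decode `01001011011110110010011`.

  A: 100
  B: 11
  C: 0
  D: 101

CADDBDAAB

Read left to right; each codeword is recognised as soon as it completes (prefix code):
  0→C | 100→A | 101→D | 101→D | 11→B | 101→D | 100→A | 100→A | 11→B
Decoded message: CADDBDAAB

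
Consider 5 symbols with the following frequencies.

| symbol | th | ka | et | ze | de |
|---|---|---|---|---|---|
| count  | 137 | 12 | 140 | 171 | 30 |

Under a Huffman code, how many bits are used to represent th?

2

Build the tree from the bottom:
combine ka(12), de(30) → 42
combine 42, th(137) → 179
combine et(140), ze(171) → 311
combine 179, 311 → 490
th sits 2 levels below the root, so its codeword is 2 bits.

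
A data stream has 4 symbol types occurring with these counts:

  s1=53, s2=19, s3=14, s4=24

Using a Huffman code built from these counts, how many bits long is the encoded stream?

200

Greedily combine the two least-frequent nodes:
s3(14) + s2(19) → 33
s4(24) + 33 → 57
s1(53) + 57 → 110
Total encoded bits = sum of merged weights = 33 + 57 + 110 = 200.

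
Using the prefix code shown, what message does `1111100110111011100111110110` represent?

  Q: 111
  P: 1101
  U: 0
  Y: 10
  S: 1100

Read left to right; each codeword is recognised as soon as it completes (prefix code):
  111→Q | 1100→S | 1101→P | 1101→P | 1100→S | 111→Q | 1101→P | 10→Y
Decoded message: QSPPSQPY

QSPPSQPY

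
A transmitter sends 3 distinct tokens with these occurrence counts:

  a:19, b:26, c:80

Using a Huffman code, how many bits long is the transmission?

Merge the two smallest weights repeatedly:
combine a(19), b(26) → 45
combine 45, c(80) → 125
The encoded length is the sum of every internal node's weight: 45 + 125 = 170 bits.

170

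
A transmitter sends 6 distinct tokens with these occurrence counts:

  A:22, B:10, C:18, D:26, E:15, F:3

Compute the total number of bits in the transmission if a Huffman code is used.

229

Build the Huffman tree bottom-up:
F(3) + B(10) → 13
13 + E(15) → 28
C(18) + A(22) → 40
D(26) + 28 → 54
40 + 54 → 94
The encoded length is the sum of every internal node's weight: 13 + 28 + 40 + 54 + 94 = 229 bits.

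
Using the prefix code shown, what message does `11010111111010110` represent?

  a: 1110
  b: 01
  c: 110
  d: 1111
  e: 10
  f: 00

Read left to right; each codeword is recognised as soon as it completes (prefix code):
  110→c | 10→e | 1111→d | 110→c | 10→e | 110→c
Decoded message: cedcec

cedcec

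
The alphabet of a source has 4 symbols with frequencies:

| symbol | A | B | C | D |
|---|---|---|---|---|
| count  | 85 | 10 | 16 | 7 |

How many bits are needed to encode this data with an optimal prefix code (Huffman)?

168

Build the Huffman tree bottom-up:
D(7) + B(10) → 17
C(16) + 17 → 33
33 + A(85) → 118
Total encoded bits = sum of merged weights = 17 + 33 + 118 = 168.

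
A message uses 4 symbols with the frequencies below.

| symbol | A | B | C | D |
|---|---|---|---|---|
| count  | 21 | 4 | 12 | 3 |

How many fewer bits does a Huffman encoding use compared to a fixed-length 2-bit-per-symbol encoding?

14

Fixed-length: 2 bits × 40 symbols = 80 bits.
Huffman merges:
combine D(3), B(4) → 7
combine 7, C(12) → 19
combine 19, A(21) → 40
Huffman total = 7 + 19 + 40 = 66 bits.
Saving = 80 − 66 = 14 bits.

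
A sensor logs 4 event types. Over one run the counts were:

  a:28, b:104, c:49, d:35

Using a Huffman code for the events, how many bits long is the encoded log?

Greedily combine the two least-frequent nodes:
a(28) + d(35) → 63
c(49) + 63 → 112
b(104) + 112 → 216
Total encoded bits = sum of merged weights = 63 + 112 + 216 = 391.

391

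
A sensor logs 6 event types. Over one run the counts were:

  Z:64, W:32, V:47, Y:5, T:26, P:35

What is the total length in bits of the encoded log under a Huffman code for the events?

512

Merge the two smallest weights repeatedly:
merge Y(5) and T(26): 31
merge 31 and W(32): 63
merge P(35) and V(47): 82
merge 63 and Z(64): 127
merge 82 and 127: 209
Total encoded bits = sum of merged weights = 31 + 63 + 82 + 127 + 209 = 512.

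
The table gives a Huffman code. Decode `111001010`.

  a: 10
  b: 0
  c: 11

cabaa

Read left to right; each codeword is recognised as soon as it completes (prefix code):
  11→c | 10→a | 0→b | 10→a | 10→a
Decoded message: cabaa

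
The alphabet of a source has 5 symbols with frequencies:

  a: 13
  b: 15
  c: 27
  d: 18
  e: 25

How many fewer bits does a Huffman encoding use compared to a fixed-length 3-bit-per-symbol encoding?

Fixed-length: 3 bits × 98 symbols = 294 bits.
Huffman merges:
a(13) + b(15) → 28
d(18) + e(25) → 43
c(27) + 28 → 55
43 + 55 → 98
Huffman total = 28 + 43 + 55 + 98 = 224 bits.
Saving = 294 − 224 = 70 bits.

70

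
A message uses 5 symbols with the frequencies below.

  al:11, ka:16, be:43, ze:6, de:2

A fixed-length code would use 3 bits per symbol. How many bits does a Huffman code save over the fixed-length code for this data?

Fixed-length: 3 bits × 78 symbols = 234 bits.
Huffman merges:
combine de(2), ze(6) → 8
combine 8, al(11) → 19
combine ka(16), 19 → 35
combine 35, be(43) → 78
Huffman total = 8 + 19 + 35 + 78 = 140 bits.
Saving = 234 − 140 = 94 bits.

94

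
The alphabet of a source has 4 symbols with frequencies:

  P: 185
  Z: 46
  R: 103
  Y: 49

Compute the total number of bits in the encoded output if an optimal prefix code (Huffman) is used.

Build the Huffman tree bottom-up:
Z(46) + Y(49) → 95
95 + R(103) → 198
P(185) + 198 → 383
The encoded length is the sum of every internal node's weight: 95 + 198 + 383 = 676 bits.

676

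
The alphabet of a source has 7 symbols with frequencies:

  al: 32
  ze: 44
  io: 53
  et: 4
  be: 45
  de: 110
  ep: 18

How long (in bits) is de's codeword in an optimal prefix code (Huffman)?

Huffman merges, smallest pair first:
et(4) + ep(18) → 22
22 + al(32) → 54
ze(44) + be(45) → 89
io(53) + 54 → 107
89 + 107 → 196
de(110) + 196 → 306
de sits one level below the root: a 1-bit codeword.

1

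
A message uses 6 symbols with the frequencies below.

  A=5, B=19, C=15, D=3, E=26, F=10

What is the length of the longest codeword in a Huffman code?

Merge the two lowest-weight nodes at each step:
D(3) + A(5) → 8
8 + F(10) → 18
C(15) + 18 → 33
B(19) + E(26) → 45
33 + 45 → 78
Maximum depth reached is 4.

4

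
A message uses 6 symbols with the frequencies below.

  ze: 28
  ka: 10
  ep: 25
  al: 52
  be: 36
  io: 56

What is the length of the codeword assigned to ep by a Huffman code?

Repeatedly merge the two smallest:
merge ka(10) and ep(25): 35
merge ze(28) and 35: 63
merge be(36) and al(52): 88
merge io(56) and 63: 119
merge 88 and 119: 207
ep sits 4 levels below the root, so its codeword is 4 bits.

4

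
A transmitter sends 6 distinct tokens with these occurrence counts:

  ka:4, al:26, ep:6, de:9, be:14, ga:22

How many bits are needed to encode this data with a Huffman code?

Merge the two smallest weights repeatedly:
ka(4) + ep(6) → 10
de(9) + 10 → 19
be(14) + 19 → 33
ga(22) + al(26) → 48
33 + 48 → 81
The encoded length is the sum of every internal node's weight: 10 + 19 + 33 + 48 + 81 = 191 bits.

191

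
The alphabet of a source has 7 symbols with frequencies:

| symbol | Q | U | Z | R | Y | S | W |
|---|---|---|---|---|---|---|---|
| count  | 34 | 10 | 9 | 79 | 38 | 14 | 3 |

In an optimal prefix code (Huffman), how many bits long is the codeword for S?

Repeatedly merge the two smallest:
combine W(3), Z(9) → 12
combine U(10), 12 → 22
combine S(14), 22 → 36
combine Q(34), 36 → 70
combine Y(38), 70 → 108
combine R(79), 108 → 187
S's leaf is at depth 4, giving a 4-bit codeword.

4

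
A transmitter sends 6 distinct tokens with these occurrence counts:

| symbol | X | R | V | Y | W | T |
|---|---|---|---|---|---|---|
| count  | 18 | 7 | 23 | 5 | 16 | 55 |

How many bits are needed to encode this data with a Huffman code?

274

Build the Huffman tree bottom-up:
Y(5) + R(7) → 12
12 + W(16) → 28
X(18) + V(23) → 41
28 + 41 → 69
T(55) + 69 → 124
The encoded length is the sum of every internal node's weight: 12 + 28 + 41 + 69 + 124 = 274 bits.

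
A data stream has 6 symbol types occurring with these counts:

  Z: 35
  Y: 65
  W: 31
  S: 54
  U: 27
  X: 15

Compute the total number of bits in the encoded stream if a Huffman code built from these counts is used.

562

Merge the two smallest weights repeatedly:
combine X(15), U(27) → 42
combine W(31), Z(35) → 66
combine 42, S(54) → 96
combine Y(65), 66 → 131
combine 96, 131 → 227
Each symbol's bit-cost is frequency × depth; summing gives 562 bits (equivalently 42 + 66 + 96 + 131 + 227).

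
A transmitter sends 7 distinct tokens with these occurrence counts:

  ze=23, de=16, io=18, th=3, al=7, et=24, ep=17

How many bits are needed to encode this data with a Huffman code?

Greedily combine the two least-frequent nodes:
combine th(3), al(7) → 10
combine 10, de(16) → 26
combine ep(17), io(18) → 35
combine ze(23), et(24) → 47
combine 26, 35 → 61
combine 47, 61 → 108
Each symbol's bit-cost is frequency × depth; summing gives 287 bits (equivalently 10 + 26 + 35 + 47 + 61 + 108).

287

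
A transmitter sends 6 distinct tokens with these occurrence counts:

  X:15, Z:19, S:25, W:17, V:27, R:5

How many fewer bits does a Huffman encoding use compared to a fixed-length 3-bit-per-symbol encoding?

52

Fixed-length: 3 bits × 108 symbols = 324 bits.
Huffman merges:
combine R(5), X(15) → 20
combine W(17), Z(19) → 36
combine 20, S(25) → 45
combine V(27), 36 → 63
combine 45, 63 → 108
Huffman total = 20 + 36 + 45 + 63 + 108 = 272 bits.
Saving = 324 − 272 = 52 bits.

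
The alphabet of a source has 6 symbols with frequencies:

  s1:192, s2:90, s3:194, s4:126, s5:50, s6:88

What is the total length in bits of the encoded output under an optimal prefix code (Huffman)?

1834

Merge the two smallest weights repeatedly:
s5(50) + s6(88) → 138
s2(90) + s4(126) → 216
138 + s1(192) → 330
s3(194) + 216 → 410
330 + 410 → 740
Each symbol's bit-cost is frequency × depth; summing gives 1834 bits (equivalently 138 + 216 + 330 + 410 + 740).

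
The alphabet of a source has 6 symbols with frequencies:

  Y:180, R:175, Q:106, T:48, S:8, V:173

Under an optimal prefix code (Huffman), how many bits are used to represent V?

Repeatedly merge the two smallest:
S(8) + T(48) → 56
56 + Q(106) → 162
162 + V(173) → 335
R(175) + Y(180) → 355
335 + 355 → 690
V's leaf is at depth 2, giving a 2-bit codeword.

2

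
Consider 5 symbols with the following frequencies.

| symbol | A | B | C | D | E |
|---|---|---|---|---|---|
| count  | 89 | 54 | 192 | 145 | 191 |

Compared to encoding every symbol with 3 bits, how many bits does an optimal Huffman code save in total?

528

Fixed-length: 3 bits × 671 symbols = 2013 bits.
Huffman merges:
merge B(54) and A(89): 143
merge 143 and D(145): 288
merge E(191) and C(192): 383
merge 288 and 383: 671
Huffman total = 143 + 288 + 383 + 671 = 1485 bits.
Saving = 2013 − 1485 = 528 bits.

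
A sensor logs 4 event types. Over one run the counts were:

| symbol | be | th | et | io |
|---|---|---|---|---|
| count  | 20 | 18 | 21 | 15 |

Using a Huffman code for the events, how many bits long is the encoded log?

148

Merge the two smallest weights repeatedly:
io(15) + th(18) → 33
be(20) + et(21) → 41
33 + 41 → 74
Each symbol's bit-cost is frequency × depth; summing gives 148 bits (equivalently 33 + 41 + 74).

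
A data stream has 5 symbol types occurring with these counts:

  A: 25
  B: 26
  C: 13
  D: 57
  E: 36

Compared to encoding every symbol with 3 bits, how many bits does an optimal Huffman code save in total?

Fixed-length: 3 bits × 157 symbols = 471 bits.
Huffman merges:
combine C(13), A(25) → 38
combine B(26), E(36) → 62
combine 38, D(57) → 95
combine 62, 95 → 157
Huffman total = 38 + 62 + 95 + 157 = 352 bits.
Saving = 471 − 352 = 119 bits.

119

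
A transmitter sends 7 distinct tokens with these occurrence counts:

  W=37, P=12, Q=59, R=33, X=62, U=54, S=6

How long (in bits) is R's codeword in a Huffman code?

Build the tree from the bottom:
S(6) + P(12) → 18
18 + R(33) → 51
W(37) + 51 → 88
U(54) + Q(59) → 113
X(62) + 88 → 150
113 + 150 → 263
R sits 4 levels below the root, so its codeword is 4 bits.

4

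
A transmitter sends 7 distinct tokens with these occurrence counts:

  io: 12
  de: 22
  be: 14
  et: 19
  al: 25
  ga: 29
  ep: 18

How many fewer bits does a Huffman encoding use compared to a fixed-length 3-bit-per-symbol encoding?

29

Fixed-length: 3 bits × 139 symbols = 417 bits.
Huffman merges:
combine io(12), be(14) → 26
combine ep(18), et(19) → 37
combine de(22), al(25) → 47
combine 26, ga(29) → 55
combine 37, 47 → 84
combine 55, 84 → 139
Huffman total = 26 + 37 + 47 + 55 + 84 + 139 = 388 bits.
Saving = 417 − 388 = 29 bits.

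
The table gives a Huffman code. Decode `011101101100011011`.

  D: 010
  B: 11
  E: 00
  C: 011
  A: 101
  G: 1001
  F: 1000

CAAFBC

Read left to right; each codeword is recognised as soon as it completes (prefix code):
  011→C | 101→A | 101→A | 1000→F | 11→B | 011→C
Decoded message: CAAFBC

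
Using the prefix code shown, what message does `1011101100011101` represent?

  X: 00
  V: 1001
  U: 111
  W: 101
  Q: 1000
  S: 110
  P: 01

Read left to right; each codeword is recognised as soon as it completes (prefix code):
  101→W | 110→S | 110→S | 00→X | 111→U | 01→P
Decoded message: WSSXUP

WSSXUP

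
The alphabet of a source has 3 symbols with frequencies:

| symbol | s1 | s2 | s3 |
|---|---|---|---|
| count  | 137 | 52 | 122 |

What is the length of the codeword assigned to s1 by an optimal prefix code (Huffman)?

Build the tree from the bottom:
combine s2(52), s3(122) → 174
combine s1(137), 174 → 311
s1 sits one level below the root: a 1-bit codeword.

1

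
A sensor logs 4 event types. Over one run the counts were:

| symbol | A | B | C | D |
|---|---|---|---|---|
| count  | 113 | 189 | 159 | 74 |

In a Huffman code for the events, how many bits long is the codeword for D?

Repeatedly merge the two smallest:
D(74) + A(113) → 187
C(159) + 187 → 346
B(189) + 346 → 535
D's leaf is at depth 3, giving a 3-bit codeword.

3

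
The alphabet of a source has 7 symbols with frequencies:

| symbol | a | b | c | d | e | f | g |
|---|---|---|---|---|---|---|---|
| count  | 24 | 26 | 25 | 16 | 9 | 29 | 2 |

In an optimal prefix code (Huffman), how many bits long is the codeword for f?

2

Repeatedly merge the two smallest:
combine g(2), e(9) → 11
combine 11, d(16) → 27
combine a(24), c(25) → 49
combine b(26), 27 → 53
combine f(29), 49 → 78
combine 53, 78 → 131
f sits 2 levels below the root, so its codeword is 2 bits.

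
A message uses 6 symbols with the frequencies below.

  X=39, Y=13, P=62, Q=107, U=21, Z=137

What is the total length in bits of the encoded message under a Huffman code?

Build the Huffman tree bottom-up:
combine Y(13), U(21) → 34
combine 34, X(39) → 73
combine P(62), 73 → 135
combine Q(107), 135 → 242
combine Z(137), 242 → 379
Each symbol's bit-cost is frequency × depth; summing gives 863 bits (equivalently 34 + 73 + 135 + 242 + 379).

863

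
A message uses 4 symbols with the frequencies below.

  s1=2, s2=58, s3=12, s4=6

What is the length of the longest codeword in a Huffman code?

Merge the two lowest-weight nodes at each step:
s1(2) + s4(6) → 8
8 + s3(12) → 20
20 + s2(58) → 78
Maximum depth reached is 3.

3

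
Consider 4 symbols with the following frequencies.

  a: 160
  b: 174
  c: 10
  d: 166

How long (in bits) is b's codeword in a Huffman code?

Huffman merges, smallest pair first:
c(10) + a(160) → 170
d(166) + 170 → 336
b(174) + 336 → 510
b is a child of the root — depth 1, so its codeword is a single bit.

1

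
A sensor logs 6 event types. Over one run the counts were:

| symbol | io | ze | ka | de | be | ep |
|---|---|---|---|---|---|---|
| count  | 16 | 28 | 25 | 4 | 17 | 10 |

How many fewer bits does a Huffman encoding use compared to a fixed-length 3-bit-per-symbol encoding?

56

Fixed-length: 3 bits × 100 symbols = 300 bits.
Huffman merges:
merge de(4) and ep(10): 14
merge 14 and io(16): 30
merge be(17) and ka(25): 42
merge ze(28) and 30: 58
merge 42 and 58: 100
Huffman total = 14 + 30 + 42 + 58 + 100 = 244 bits.
Saving = 300 − 244 = 56 bits.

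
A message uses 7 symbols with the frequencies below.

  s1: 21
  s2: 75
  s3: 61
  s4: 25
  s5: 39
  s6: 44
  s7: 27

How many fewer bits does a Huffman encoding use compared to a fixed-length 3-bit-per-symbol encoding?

90

Fixed-length: 3 bits × 292 symbols = 876 bits.
Huffman merges:
s1(21) + s4(25) → 46
s7(27) + s5(39) → 66
s6(44) + 46 → 90
s3(61) + 66 → 127
s2(75) + 90 → 165
127 + 165 → 292
Huffman total = 46 + 66 + 90 + 127 + 165 + 292 = 786 bits.
Saving = 876 − 786 = 90 bits.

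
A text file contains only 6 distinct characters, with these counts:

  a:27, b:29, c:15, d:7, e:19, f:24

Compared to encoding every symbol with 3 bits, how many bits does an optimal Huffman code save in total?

58

Fixed-length: 3 bits × 121 symbols = 363 bits.
Huffman merges:
d(7) + c(15) → 22
e(19) + 22 → 41
f(24) + a(27) → 51
b(29) + 41 → 70
51 + 70 → 121
Huffman total = 22 + 41 + 51 + 70 + 121 = 305 bits.
Saving = 363 − 305 = 58 bits.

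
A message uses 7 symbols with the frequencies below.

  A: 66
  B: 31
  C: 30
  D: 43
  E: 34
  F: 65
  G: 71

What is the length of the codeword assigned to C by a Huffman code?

Build the tree from the bottom:
combine C(30), B(31) → 61
combine E(34), D(43) → 77
combine 61, F(65) → 126
combine A(66), G(71) → 137
combine 77, 126 → 203
combine 137, 203 → 340
C sits 4 levels below the root, so its codeword is 4 bits.

4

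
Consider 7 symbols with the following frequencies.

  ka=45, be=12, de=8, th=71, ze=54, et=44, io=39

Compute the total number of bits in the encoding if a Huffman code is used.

714

Build the Huffman tree bottom-up:
de(8) + be(12) → 20
20 + io(39) → 59
et(44) + ka(45) → 89
ze(54) + 59 → 113
th(71) + 89 → 160
113 + 160 → 273
Each symbol's bit-cost is frequency × depth; summing gives 714 bits (equivalently 20 + 59 + 89 + 113 + 160 + 273).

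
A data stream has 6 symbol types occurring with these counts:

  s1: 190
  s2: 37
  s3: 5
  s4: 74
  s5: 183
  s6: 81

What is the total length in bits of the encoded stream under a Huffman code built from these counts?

Greedily combine the two least-frequent nodes:
combine s3(5), s2(37) → 42
combine 42, s4(74) → 116
combine s6(81), 116 → 197
combine s5(183), s1(190) → 373
combine 197, 373 → 570
The encoded length is the sum of every internal node's weight: 42 + 116 + 197 + 373 + 570 = 1298 bits.

1298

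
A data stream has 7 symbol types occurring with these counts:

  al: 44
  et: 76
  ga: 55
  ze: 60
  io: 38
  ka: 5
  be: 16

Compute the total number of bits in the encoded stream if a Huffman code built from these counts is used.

767

Build the Huffman tree bottom-up:
combine ka(5), be(16) → 21
combine 21, io(38) → 59
combine al(44), ga(55) → 99
combine 59, ze(60) → 119
combine et(76), 99 → 175
combine 119, 175 → 294
Total encoded bits = sum of merged weights = 21 + 59 + 99 + 119 + 175 + 294 = 767.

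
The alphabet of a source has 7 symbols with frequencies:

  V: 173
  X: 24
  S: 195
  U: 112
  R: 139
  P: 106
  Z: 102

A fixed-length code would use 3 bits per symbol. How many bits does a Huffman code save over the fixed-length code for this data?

242

Fixed-length: 3 bits × 851 symbols = 2553 bits.
Huffman merges:
merge X(24) and Z(102): 126
merge P(106) and U(112): 218
merge 126 and R(139): 265
merge V(173) and S(195): 368
merge 218 and 265: 483
merge 368 and 483: 851
Huffman total = 126 + 218 + 265 + 368 + 483 + 851 = 2311 bits.
Saving = 2553 − 2311 = 242 bits.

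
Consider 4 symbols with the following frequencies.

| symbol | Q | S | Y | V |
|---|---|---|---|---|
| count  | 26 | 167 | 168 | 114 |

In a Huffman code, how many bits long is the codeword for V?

Build the tree from the bottom:
Q(26) + V(114) → 140
140 + S(167) → 307
Y(168) + 307 → 475
V sits 3 levels below the root, so its codeword is 3 bits.

3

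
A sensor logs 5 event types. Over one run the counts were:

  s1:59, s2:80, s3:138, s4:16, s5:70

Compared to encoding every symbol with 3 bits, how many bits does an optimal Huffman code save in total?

Fixed-length: 3 bits × 363 symbols = 1089 bits.
Huffman merges:
merge s4(16) and s1(59): 75
merge s5(70) and 75: 145
merge s2(80) and s3(138): 218
merge 145 and 218: 363
Huffman total = 75 + 145 + 218 + 363 = 801 bits.
Saving = 1089 − 801 = 288 bits.

288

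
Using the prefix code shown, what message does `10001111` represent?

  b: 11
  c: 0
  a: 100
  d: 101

acbb

Read left to right; each codeword is recognised as soon as it completes (prefix code):
  100→a | 0→c | 11→b | 11→b
Decoded message: acbb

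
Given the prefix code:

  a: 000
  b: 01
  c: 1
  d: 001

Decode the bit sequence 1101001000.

Read left to right; each codeword is recognised as soon as it completes (prefix code):
  1→c | 1→c | 01→b | 001→d | 000→a
Decoded message: ccbda

ccbda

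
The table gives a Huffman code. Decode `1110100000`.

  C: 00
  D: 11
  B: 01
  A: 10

Read left to right; each codeword is recognised as soon as it completes (prefix code):
  11→D | 10→A | 10→A | 00→C | 00→C
Decoded message: DAACC

DAACC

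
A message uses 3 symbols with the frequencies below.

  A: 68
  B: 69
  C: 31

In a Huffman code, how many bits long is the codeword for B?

1

Huffman merges, smallest pair first:
merge C(31) and A(68): 99
merge B(69) and 99: 168
B sits one level below the root: a 1-bit codeword.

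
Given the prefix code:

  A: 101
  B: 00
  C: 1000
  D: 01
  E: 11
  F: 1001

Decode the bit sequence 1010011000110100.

Read left to right; each codeword is recognised as soon as it completes (prefix code):
  101→A | 00→B | 11→E | 00→B | 01→D | 101→A | 00→B
Decoded message: ABEBDAB

ABEBDAB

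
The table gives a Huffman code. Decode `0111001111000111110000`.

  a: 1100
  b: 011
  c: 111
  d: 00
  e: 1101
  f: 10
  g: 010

bfbabcdd

Read left to right; each codeword is recognised as soon as it completes (prefix code):
  011→b | 10→f | 011→b | 1100→a | 011→b | 111→c | 00→d | 00→d
Decoded message: bfbabcdd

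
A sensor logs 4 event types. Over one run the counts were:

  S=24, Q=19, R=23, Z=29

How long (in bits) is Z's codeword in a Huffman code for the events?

2

Repeatedly merge the two smallest:
combine Q(19), R(23) → 42
combine S(24), Z(29) → 53
combine 42, 53 → 95
The subtree containing Z is merged 2 times, so code length = 2.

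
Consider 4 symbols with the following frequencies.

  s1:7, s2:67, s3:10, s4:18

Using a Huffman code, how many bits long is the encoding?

Merge the two smallest weights repeatedly:
merge s1(7) and s3(10): 17
merge 17 and s4(18): 35
merge 35 and s2(67): 102
The encoded length is the sum of every internal node's weight: 17 + 35 + 102 = 154 bits.

154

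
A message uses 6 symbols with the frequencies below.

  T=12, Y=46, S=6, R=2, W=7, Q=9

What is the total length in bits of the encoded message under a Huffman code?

Greedily combine the two least-frequent nodes:
merge R(2) and S(6): 8
merge W(7) and 8: 15
merge Q(9) and T(12): 21
merge 15 and 21: 36
merge 36 and Y(46): 82
Total encoded bits = sum of merged weights = 8 + 15 + 21 + 36 + 82 = 162.

162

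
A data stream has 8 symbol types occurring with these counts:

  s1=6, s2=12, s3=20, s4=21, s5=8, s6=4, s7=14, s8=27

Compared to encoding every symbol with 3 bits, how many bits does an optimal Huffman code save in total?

Fixed-length: 3 bits × 112 symbols = 336 bits.
Huffman merges:
s6(4) + s1(6) → 10
s5(8) + 10 → 18
s2(12) + s7(14) → 26
18 + s3(20) → 38
s4(21) + 26 → 47
s8(27) + 38 → 65
47 + 65 → 112
Huffman total = 10 + 18 + 26 + 38 + 47 + 65 + 112 = 316 bits.
Saving = 336 − 316 = 20 bits.

20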